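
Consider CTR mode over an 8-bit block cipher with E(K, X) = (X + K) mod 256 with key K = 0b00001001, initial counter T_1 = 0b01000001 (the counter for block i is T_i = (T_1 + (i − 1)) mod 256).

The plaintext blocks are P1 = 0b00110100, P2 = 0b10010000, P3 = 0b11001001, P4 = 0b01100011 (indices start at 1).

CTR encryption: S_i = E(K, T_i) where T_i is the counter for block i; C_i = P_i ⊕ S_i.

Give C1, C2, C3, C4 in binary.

C1 = 0b01111110, C2 = 0b11011011, C3 = 0b10000101, C4 = 0b00101110

C1: T = 0b01000001, S = E(K, T) = 0b01001010; 0b00110100 ⊕ 0b01001010 = 0b01111110.
C2: T = 0b01000010, S = E(K, T) = 0b01001011; 0b10010000 ⊕ 0b01001011 = 0b11011011.
C3: T = 0b01000011, S = E(K, T) = 0b01001100; 0b11001001 ⊕ 0b01001100 = 0b10000101.
C4: T = 0b01000100, S = E(K, T) = 0b01001101; 0b01100011 ⊕ 0b01001101 = 0b00101110.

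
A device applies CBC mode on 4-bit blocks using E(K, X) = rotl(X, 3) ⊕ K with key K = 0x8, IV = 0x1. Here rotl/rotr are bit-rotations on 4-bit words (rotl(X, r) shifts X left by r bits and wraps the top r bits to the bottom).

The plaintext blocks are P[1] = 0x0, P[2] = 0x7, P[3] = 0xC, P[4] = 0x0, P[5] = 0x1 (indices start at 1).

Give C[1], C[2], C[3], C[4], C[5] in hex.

CBC encryption: C_i = E(K, P_i ⊕ C_{i−1}), with C_{0} = IV.
C[1]: P[1] ⊕ 0x1 = 0x1; E(K, 0x1) = 0x0.
C[2]: P[2] ⊕ 0x0 = 0x7; E(K, 0x7) = 0x3.
C[3]: P[3] ⊕ 0x3 = 0xF; E(K, 0xF) = 0x7.
C[4]: P[4] ⊕ 0x7 = 0x7; E(K, 0x7) = 0x3.
C[5]: P[5] ⊕ 0x3 = 0x2; E(K, 0x2) = 0x9.

C[1] = 0x0, C[2] = 0x3, C[3] = 0x7, C[4] = 0x3, C[5] = 0x9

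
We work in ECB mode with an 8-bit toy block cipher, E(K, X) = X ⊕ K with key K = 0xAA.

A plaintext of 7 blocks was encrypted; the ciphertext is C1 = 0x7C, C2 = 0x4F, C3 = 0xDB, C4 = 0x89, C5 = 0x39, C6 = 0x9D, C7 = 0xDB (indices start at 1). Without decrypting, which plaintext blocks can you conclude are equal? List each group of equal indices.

ECB encrypts each block independently with the same key, so equal ciphertext blocks imply equal plaintext blocks.
C3 = C7 = 0xDB, so P3 = P7.

P3 = P7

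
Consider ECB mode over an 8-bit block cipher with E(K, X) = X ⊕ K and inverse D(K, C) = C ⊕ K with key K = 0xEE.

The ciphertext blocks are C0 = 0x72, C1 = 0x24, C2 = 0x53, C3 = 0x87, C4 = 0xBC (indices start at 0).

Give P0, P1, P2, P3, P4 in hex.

ECB decryption: P_i = D(K, C_i).
P0: D(K, 0x72) = 0x9C.
P1: D(K, 0x24) = 0xCA.
P2: D(K, 0x53) = 0xBD.
P3: D(K, 0x87) = 0x69.
P4: D(K, 0xBC) = 0x52.

P0 = 0x9C, P1 = 0xCA, P2 = 0xBD, P3 = 0x69, P4 = 0x52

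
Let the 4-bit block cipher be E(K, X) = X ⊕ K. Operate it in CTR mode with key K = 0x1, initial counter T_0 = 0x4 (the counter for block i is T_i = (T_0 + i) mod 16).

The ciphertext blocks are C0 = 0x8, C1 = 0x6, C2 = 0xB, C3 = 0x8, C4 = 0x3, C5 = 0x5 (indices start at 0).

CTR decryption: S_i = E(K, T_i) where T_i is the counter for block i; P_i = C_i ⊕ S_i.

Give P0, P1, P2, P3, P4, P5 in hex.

P0: T = 0x4, S = E(K, T) = 0x5; 0x8 ⊕ 0x5 = 0xD.
P1: T = 0x5, S = E(K, T) = 0x4; 0x6 ⊕ 0x4 = 0x2.
P2: T = 0x6, S = E(K, T) = 0x7; 0xB ⊕ 0x7 = 0xC.
P3: T = 0x7, S = E(K, T) = 0x6; 0x8 ⊕ 0x6 = 0xE.
P4: T = 0x8, S = E(K, T) = 0x9; 0x3 ⊕ 0x9 = 0xA.
P5: T = 0x9, S = E(K, T) = 0x8; 0x5 ⊕ 0x8 = 0xD.

P0 = 0xD, P1 = 0x2, P2 = 0xC, P3 = 0xE, P4 = 0xA, P5 = 0xD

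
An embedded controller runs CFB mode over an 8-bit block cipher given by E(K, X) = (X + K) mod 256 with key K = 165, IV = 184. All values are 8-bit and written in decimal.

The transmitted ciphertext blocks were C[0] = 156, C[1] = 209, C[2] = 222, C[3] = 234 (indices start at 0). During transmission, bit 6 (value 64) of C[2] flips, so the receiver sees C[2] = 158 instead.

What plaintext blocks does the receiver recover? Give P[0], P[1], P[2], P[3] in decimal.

P[0] = 193, P[1] = 144, P[2] = 232, P[3] = 169

CFB decryption: P_i = C_i ⊕ E(K, C_{i−1}), with C_{−1} = IV.
Only C[2] changed, to 158. In CFB, a change in C_i flips the same bit in P_i and garbles P_{i+1}. Decrypting the received ciphertext:
P[0]: E(K, 184) = 93; 156 ⊕ 93 = 193.
P[1]: E(K, 156) = 65; 209 ⊕ 65 = 144.
P[2]: E(K, 209) = 118; 158 ⊕ 118 = 232.
P[3]: E(K, 158) = 67; 234 ⊕ 67 = 169.
Blocks that differ from the original plaintext: P[2], P[3].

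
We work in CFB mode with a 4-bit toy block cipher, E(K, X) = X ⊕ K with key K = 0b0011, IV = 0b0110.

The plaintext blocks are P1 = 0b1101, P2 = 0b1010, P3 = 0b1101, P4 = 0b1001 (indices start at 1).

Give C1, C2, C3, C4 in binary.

CFB encryption: C_i = P_i ⊕ E(K, C_{i−1}), with C_{0} = IV.
C1: E(K, 0b0110) = 0b0101; 0b1101 ⊕ 0b0101 = 0b1000.
C2: E(K, 0b1000) = 0b1011; 0b1010 ⊕ 0b1011 = 0b0001.
C3: E(K, 0b0001) = 0b0010; 0b1101 ⊕ 0b0010 = 0b1111.
C4: E(K, 0b1111) = 0b1100; 0b1001 ⊕ 0b1100 = 0b0101.

C1 = 0b1000, C2 = 0b0001, C3 = 0b1111, C4 = 0b0101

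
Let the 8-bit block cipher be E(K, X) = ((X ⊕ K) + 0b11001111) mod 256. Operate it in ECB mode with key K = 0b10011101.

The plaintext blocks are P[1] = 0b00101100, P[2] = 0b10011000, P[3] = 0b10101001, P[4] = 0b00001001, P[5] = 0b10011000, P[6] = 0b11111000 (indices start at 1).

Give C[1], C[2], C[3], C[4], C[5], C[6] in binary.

C[1] = 0b10000000, C[2] = 0b11010100, C[3] = 0b00000011, C[4] = 0b01100011, C[5] = 0b11010100, C[6] = 0b00110100

ECB encryption: C_i = E(K, P_i).
C[1]: E(K, 0b00101100) = 0b10000000.
C[2]: E(K, 0b10011000) = 0b11010100.
C[3]: E(K, 0b10101001) = 0b00000011.
C[4]: E(K, 0b00001001) = 0b01100011.
C[5]: E(K, 0b10011000) = 0b11010100.
C[6]: E(K, 0b11111000) = 0b00110100.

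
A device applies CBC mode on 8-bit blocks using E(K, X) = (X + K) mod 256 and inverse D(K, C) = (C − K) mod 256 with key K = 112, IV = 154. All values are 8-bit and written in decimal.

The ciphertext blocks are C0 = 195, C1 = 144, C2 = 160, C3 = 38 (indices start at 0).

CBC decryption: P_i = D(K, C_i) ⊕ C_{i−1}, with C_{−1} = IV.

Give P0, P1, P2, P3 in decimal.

P0 = 201, P1 = 227, P2 = 160, P3 = 22

P0: D(K, 195) = 83; 83 ⊕ 154 = 201.
P1: D(K, 144) = 32; 32 ⊕ 195 = 227.
P2: D(K, 160) = 48; 48 ⊕ 144 = 160.
P3: D(K, 38) = 182; 182 ⊕ 160 = 22.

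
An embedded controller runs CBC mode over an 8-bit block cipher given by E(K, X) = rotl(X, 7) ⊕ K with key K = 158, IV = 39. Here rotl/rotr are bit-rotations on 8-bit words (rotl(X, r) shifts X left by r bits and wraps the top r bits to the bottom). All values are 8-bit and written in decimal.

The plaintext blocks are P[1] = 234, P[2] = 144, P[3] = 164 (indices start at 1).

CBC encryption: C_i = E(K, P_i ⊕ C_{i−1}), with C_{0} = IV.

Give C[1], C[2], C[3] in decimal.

C[1] = 120, C[2] = 234, C[3] = 185

C[1]: P[1] ⊕ 39 = 205; E(K, 205) = 120.
C[2]: P[2] ⊕ 120 = 232; E(K, 232) = 234.
C[3]: P[3] ⊕ 234 = 78; E(K, 78) = 185.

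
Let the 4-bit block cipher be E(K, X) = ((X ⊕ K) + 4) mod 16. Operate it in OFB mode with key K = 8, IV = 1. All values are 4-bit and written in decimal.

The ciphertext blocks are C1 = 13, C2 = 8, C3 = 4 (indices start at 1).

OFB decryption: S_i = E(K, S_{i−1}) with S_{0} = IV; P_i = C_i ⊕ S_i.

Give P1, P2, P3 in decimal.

P1 = 0, P2 = 1, P3 = 1

P1: S = E(K, 1) = 13; 13 ⊕ 13 = 0.
P2: S = E(K, 13) = 9; 8 ⊕ 9 = 1.
P3: S = E(K, 9) = 5; 4 ⊕ 5 = 1.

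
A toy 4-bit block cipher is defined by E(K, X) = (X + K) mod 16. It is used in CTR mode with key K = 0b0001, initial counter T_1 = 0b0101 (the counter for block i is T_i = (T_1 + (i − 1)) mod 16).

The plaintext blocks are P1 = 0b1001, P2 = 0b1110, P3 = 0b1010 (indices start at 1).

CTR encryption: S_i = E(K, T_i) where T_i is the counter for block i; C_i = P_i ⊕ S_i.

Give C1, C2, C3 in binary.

C1 = 0b1111, C2 = 0b1001, C3 = 0b0010

C1: T = 0b0101, S = E(K, T) = 0b0110; 0b1001 ⊕ 0b0110 = 0b1111.
C2: T = 0b0110, S = E(K, T) = 0b0111; 0b1110 ⊕ 0b0111 = 0b1001.
C3: T = 0b0111, S = E(K, T) = 0b1000; 0b1010 ⊕ 0b1000 = 0b0010.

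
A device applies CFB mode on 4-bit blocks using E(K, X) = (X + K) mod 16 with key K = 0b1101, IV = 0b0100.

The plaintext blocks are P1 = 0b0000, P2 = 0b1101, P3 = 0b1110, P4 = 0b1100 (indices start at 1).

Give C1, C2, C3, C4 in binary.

CFB encryption: C_i = P_i ⊕ E(K, C_{i−1}), with C_{0} = IV.
C1: E(K, 0b0100) = 0b0001; 0b0000 ⊕ 0b0001 = 0b0001.
C2: E(K, 0b0001) = 0b1110; 0b1101 ⊕ 0b1110 = 0b0011.
C3: E(K, 0b0011) = 0b0000; 0b1110 ⊕ 0b0000 = 0b1110.
C4: E(K, 0b1110) = 0b1011; 0b1100 ⊕ 0b1011 = 0b0111.

C1 = 0b0001, C2 = 0b0011, C3 = 0b1110, C4 = 0b0111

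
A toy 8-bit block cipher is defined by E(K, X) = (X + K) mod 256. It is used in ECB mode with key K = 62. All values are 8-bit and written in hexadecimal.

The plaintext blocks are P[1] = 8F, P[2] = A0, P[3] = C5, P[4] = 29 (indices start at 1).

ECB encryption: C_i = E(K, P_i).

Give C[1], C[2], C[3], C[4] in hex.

C[1]: E(K, 8F) = F1.
C[2]: E(K, A0) = 02.
C[3]: E(K, C5) = 27.
C[4]: E(K, 29) = 8B.

C[1] = F1, C[2] = 02, C[3] = 27, C[4] = 8B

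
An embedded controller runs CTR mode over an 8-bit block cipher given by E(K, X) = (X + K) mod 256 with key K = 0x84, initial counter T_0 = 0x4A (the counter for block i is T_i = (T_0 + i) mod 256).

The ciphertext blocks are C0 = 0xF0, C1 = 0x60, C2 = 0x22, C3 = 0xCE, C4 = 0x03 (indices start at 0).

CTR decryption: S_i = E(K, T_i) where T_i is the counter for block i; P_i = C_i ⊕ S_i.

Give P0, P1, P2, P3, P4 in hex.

P0: T = 0x4A, S = E(K, T) = 0xCE; 0xF0 ⊕ 0xCE = 0x3E.
P1: T = 0x4B, S = E(K, T) = 0xCF; 0x60 ⊕ 0xCF = 0xAF.
P2: T = 0x4C, S = E(K, T) = 0xD0; 0x22 ⊕ 0xD0 = 0xF2.
P3: T = 0x4D, S = E(K, T) = 0xD1; 0xCE ⊕ 0xD1 = 0x1F.
P4: T = 0x4E, S = E(K, T) = 0xD2; 0x03 ⊕ 0xD2 = 0xD1.

P0 = 0x3E, P1 = 0xAF, P2 = 0xF2, P3 = 0x1F, P4 = 0xD1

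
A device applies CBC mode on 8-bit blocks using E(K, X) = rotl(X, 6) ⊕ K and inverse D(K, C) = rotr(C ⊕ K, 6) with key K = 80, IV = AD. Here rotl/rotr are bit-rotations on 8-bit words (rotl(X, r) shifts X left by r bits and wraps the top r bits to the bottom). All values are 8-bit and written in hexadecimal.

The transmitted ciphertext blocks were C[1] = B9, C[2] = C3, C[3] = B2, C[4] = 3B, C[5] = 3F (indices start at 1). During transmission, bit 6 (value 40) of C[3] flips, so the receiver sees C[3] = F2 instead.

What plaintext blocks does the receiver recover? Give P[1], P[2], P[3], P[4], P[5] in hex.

P[1] = 49, P[2] = B4, P[3] = 0A, P[4] = 1C, P[5] = C5

CBC decryption: P_i = D(K, C_i) ⊕ C_{i−1}, with C_{0} = IV.
Only C[3] changed, to F2. In CBC, a change in C_i garbles P_i and flips the same bit in P_{i+1}. Decrypting the received ciphertext:
P[1]: D(K, B9) = E4; E4 ⊕ AD = 49.
P[2]: D(K, C3) = 0D; 0D ⊕ B9 = B4.
P[3]: D(K, F2) = C9; C9 ⊕ C3 = 0A.
P[4]: D(K, 3B) = EE; EE ⊕ F2 = 1C.
P[5]: D(K, 3F) = FE; FE ⊕ 3B = C5.
Blocks that differ from the original plaintext: P[3], P[4].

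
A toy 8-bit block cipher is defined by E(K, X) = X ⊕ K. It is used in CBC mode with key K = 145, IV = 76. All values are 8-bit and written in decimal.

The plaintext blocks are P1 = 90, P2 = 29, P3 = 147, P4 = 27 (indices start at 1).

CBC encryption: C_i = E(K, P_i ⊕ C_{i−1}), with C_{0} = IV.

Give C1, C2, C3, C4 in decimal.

C1 = 135, C2 = 11, C3 = 9, C4 = 131

C1: P1 ⊕ 76 = 22; E(K, 22) = 135.
C2: P2 ⊕ 135 = 154; E(K, 154) = 11.
C3: P3 ⊕ 11 = 152; E(K, 152) = 9.
C4: P4 ⊕ 9 = 18; E(K, 18) = 131.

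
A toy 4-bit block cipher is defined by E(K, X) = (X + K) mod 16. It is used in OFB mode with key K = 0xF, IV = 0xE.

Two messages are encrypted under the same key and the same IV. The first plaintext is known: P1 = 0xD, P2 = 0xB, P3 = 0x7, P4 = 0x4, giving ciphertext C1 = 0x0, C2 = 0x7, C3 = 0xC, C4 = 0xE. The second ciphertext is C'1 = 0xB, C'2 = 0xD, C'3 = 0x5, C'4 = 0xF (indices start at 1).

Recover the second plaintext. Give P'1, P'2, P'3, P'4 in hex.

In OFB with a reused IV, both messages share the same keystream S_i, so C_i ⊕ C'_i = P_i ⊕ P'_i and thus P'_i = P_i ⊕ C_i ⊕ C'_i.
P'1: 0xD ⊕ 0x0 ⊕ 0xB = 0x6.
P'2: 0xB ⊕ 0x7 ⊕ 0xD = 0x1.
P'3: 0x7 ⊕ 0xC ⊕ 0x5 = 0xE.
P'4: 0x4 ⊕ 0xE ⊕ 0xF = 0x5.

P'1 = 0x6, P'2 = 0x1, P'3 = 0xE, P'4 = 0x5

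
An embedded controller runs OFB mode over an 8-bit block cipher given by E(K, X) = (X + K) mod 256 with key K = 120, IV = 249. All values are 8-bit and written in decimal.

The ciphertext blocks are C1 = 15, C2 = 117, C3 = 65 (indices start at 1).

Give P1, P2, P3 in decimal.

OFB decryption: S_i = E(K, S_{i−1}) with S_{0} = IV; P_i = C_i ⊕ S_i.
P1: S = E(K, 249) = 113; 15 ⊕ 113 = 126.
P2: S = E(K, 113) = 233; 117 ⊕ 233 = 156.
P3: S = E(K, 233) = 97; 65 ⊕ 97 = 32.

P1 = 126, P2 = 156, P3 = 32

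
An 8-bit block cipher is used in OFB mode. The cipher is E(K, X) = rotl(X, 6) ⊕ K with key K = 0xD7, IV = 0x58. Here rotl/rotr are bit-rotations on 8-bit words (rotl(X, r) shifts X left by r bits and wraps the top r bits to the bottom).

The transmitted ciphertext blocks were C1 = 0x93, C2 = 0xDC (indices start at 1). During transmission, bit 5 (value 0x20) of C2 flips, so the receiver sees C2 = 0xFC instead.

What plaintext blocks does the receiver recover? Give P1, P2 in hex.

P1 = 0x52, P2 = 0x5B

OFB decryption: S_i = E(K, S_{i−1}) with S_{0} = IV; P_i = C_i ⊕ S_i.
Only C2 changed, to 0xFC. In OFB, a change in C_i flips the same bit in P_i only; the keystream is unaffected. Decrypting the received ciphertext:
P1: S = E(K, 0x58) = 0xC1; 0x93 ⊕ 0xC1 = 0x52.
P2: S = E(K, 0xC1) = 0xA7; 0xFC ⊕ 0xA7 = 0x5B.
Blocks that differ from the original plaintext: P2.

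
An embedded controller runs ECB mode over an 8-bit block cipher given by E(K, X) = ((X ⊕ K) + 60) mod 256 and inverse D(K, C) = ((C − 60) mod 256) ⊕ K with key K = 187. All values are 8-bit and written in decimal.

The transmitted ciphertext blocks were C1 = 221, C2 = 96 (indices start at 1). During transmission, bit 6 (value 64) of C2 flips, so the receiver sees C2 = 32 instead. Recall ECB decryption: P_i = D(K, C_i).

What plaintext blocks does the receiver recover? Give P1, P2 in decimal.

Only C2 changed, to 32. In ECB, a change in C_i affects only P_i. Decrypting the received ciphertext:
P1: D(K, 221) = 26.
P2: D(K, 32) = 95.
Blocks that differ from the original plaintext: P2.

P1 = 26, P2 = 95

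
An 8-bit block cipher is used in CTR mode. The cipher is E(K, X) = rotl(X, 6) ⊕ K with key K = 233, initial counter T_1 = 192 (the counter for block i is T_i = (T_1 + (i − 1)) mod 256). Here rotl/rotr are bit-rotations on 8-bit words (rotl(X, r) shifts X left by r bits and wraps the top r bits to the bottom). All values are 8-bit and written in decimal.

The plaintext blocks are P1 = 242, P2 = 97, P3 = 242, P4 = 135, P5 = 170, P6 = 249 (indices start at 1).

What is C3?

C3 = 171

CTR encryption: S_i = E(K, T_i) where T_i is the counter for block i; C_i = P_i ⊕ S_i.
C1: T = 192, S = E(K, T) = 217; 242 ⊕ 217 = 43.
C2: T = 193, S = E(K, T) = 153; 97 ⊕ 153 = 248.
C3: T = 194, S = E(K, T) = 89; 242 ⊕ 89 = 171.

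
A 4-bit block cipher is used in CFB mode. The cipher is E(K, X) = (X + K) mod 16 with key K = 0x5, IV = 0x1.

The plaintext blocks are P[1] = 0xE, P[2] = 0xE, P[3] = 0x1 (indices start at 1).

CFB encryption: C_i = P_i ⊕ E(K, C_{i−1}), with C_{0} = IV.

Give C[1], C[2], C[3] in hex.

C[1] = 0x8, C[2] = 0x3, C[3] = 0x9

C[1]: E(K, 0x1) = 0x6; 0xE ⊕ 0x6 = 0x8.
C[2]: E(K, 0x8) = 0xD; 0xE ⊕ 0xD = 0x3.
C[3]: E(K, 0x3) = 0x8; 0x1 ⊕ 0x8 = 0x9.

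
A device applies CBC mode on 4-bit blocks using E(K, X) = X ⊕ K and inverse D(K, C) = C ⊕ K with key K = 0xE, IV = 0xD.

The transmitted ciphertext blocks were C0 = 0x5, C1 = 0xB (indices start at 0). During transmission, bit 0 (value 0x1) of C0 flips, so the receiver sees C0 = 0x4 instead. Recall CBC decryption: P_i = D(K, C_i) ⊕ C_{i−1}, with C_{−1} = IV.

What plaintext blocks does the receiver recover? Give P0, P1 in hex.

P0 = 0x7, P1 = 0x1

Only C0 changed, to 0x4. In CBC, a change in C_i garbles P_i and flips the same bit in P_{i+1}. Decrypting the received ciphertext:
P0: D(K, 0x4) = 0xA; 0xA ⊕ 0xD = 0x7.
P1: D(K, 0xB) = 0x5; 0x5 ⊕ 0x4 = 0x1.
Blocks that differ from the original plaintext: P0, P1.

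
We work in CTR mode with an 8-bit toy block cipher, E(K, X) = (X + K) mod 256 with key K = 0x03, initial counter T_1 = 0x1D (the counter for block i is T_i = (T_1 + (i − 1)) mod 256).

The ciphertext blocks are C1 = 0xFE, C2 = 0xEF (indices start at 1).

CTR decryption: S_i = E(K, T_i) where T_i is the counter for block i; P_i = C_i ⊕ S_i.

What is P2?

P2: T = 0x1E, S = E(K, T) = 0x21; 0xEF ⊕ 0x21 = 0xCE.

P2 = 0xCE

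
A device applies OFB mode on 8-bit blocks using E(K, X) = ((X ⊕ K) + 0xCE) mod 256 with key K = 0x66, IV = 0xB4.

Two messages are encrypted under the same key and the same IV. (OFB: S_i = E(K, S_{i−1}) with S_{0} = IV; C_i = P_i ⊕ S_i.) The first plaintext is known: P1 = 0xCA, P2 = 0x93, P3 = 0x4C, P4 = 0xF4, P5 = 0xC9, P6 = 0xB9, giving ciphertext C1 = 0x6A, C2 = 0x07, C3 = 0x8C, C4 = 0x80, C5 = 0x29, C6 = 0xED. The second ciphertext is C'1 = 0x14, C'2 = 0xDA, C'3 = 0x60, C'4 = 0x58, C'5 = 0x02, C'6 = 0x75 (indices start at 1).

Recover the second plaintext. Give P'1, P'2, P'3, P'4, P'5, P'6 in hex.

P'1 = 0xB4, P'2 = 0x4E, P'3 = 0xA0, P'4 = 0x2C, P'5 = 0xE2, P'6 = 0x21

In OFB with a reused IV, both messages share the same keystream S_i, so C_i ⊕ C'_i = P_i ⊕ P'_i and thus P'_i = P_i ⊕ C_i ⊕ C'_i.
P'1: 0xCA ⊕ 0x6A ⊕ 0x14 = 0xB4.
P'2: 0x93 ⊕ 0x07 ⊕ 0xDA = 0x4E.
P'3: 0x4C ⊕ 0x8C ⊕ 0x60 = 0xA0.
P'4: 0xF4 ⊕ 0x80 ⊕ 0x58 = 0x2C.
P'5: 0xC9 ⊕ 0x29 ⊕ 0x02 = 0xE2.
P'6: 0xB9 ⊕ 0xED ⊕ 0x75 = 0x21.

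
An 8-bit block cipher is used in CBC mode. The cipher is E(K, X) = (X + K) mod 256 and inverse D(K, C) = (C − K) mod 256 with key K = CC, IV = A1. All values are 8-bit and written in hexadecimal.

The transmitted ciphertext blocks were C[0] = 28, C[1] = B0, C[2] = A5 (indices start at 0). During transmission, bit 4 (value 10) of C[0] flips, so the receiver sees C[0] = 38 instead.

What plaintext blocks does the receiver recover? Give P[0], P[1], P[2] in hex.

P[0] = CD, P[1] = DC, P[2] = 69

CBC decryption: P_i = D(K, C_i) ⊕ C_{i−1}, with C_{−1} = IV.
Only C[0] changed, to 38. In CBC, a change in C_i garbles P_i and flips the same bit in P_{i+1}. Decrypting the received ciphertext:
P[0]: D(K, 38) = 6C; 6C ⊕ A1 = CD.
P[1]: D(K, B0) = E4; E4 ⊕ 38 = DC.
P[2]: D(K, A5) = D9; D9 ⊕ B0 = 69.
Blocks that differ from the original plaintext: P[0], P[1].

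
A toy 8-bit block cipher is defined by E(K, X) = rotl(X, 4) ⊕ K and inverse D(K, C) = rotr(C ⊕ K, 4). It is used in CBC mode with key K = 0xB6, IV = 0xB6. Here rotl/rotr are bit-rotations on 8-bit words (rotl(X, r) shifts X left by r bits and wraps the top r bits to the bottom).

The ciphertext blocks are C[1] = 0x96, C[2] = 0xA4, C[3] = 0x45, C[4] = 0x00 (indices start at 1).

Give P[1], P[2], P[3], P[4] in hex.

CBC decryption: P_i = D(K, C_i) ⊕ C_{i−1}, with C_{0} = IV.
P[1]: D(K, 0x96) = 0x02; 0x02 ⊕ 0xB6 = 0xB4.
P[2]: D(K, 0xA4) = 0x21; 0x21 ⊕ 0x96 = 0xB7.
P[3]: D(K, 0x45) = 0x3F; 0x3F ⊕ 0xA4 = 0x9B.
P[4]: D(K, 0x00) = 0x6B; 0x6B ⊕ 0x45 = 0x2E.

P[1] = 0xB4, P[2] = 0xB7, P[3] = 0x9B, P[4] = 0x2E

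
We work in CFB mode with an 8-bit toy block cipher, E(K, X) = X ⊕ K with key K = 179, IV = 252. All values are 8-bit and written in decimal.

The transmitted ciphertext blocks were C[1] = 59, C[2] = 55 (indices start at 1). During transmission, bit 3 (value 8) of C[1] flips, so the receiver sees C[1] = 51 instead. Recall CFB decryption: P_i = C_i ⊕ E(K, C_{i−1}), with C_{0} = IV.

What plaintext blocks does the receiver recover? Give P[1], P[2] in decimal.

Only C[1] changed, to 51. In CFB, a change in C_i flips the same bit in P_i and garbles P_{i+1}. Decrypting the received ciphertext:
P[1]: E(K, 252) = 79; 51 ⊕ 79 = 124.
P[2]: E(K, 51) = 128; 55 ⊕ 128 = 183.
Blocks that differ from the original plaintext: P[1], P[2].

P[1] = 124, P[2] = 183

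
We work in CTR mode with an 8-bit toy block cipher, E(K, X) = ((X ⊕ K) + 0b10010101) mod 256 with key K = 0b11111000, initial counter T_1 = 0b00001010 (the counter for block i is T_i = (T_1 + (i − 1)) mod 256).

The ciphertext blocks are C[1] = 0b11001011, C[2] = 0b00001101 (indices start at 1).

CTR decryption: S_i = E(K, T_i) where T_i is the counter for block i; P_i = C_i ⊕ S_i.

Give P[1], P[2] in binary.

P[1] = 0b01001100, P[2] = 0b10000101

P[1]: T = 0b00001010, S = E(K, T) = 0b10000111; 0b11001011 ⊕ 0b10000111 = 0b01001100.
P[2]: T = 0b00001011, S = E(K, T) = 0b10001000; 0b00001101 ⊕ 0b10001000 = 0b10000101.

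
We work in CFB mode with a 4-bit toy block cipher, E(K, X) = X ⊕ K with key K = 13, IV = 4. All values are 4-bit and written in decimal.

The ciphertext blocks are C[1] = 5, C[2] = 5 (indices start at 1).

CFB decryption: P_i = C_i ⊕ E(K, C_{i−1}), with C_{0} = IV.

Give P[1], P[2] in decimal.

P[1]: E(K, 4) = 9; 5 ⊕ 9 = 12.
P[2]: E(K, 5) = 8; 5 ⊕ 8 = 13.

P[1] = 12, P[2] = 13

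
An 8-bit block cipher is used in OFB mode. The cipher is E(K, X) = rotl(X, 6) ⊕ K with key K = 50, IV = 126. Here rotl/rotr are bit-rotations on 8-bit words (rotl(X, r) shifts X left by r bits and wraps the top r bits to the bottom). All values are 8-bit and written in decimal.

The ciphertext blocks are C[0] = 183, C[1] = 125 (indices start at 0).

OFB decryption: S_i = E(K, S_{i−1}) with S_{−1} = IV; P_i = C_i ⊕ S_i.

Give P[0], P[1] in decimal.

P[0] = 26, P[1] = 36

P[0]: S = E(K, 126) = 173; 183 ⊕ 173 = 26.
P[1]: S = E(K, 173) = 89; 125 ⊕ 89 = 36.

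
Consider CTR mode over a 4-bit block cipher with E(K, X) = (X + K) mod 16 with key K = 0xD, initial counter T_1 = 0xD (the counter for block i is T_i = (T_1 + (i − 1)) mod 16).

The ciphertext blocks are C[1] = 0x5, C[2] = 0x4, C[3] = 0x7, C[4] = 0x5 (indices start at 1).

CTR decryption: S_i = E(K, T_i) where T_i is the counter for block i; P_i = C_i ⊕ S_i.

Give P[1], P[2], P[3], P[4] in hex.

P[1]: T = 0xD, S = E(K, T) = 0xA; 0x5 ⊕ 0xA = 0xF.
P[2]: T = 0xE, S = E(K, T) = 0xB; 0x4 ⊕ 0xB = 0xF.
P[3]: T = 0xF, S = E(K, T) = 0xC; 0x7 ⊕ 0xC = 0xB.
P[4]: T = 0x0, S = E(K, T) = 0xD; 0x5 ⊕ 0xD = 0x8.

P[1] = 0xF, P[2] = 0xF, P[3] = 0xB, P[4] = 0x8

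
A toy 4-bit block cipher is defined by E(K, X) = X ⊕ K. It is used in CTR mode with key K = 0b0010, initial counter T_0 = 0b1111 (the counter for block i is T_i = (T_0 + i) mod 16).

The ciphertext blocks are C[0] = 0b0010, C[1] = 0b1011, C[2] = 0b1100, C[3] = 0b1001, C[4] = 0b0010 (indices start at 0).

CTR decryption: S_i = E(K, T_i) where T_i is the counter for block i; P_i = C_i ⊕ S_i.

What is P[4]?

P[4] = 0b0011

P[4]: T = 0b0011, S = E(K, T) = 0b0001; 0b0010 ⊕ 0b0001 = 0b0011.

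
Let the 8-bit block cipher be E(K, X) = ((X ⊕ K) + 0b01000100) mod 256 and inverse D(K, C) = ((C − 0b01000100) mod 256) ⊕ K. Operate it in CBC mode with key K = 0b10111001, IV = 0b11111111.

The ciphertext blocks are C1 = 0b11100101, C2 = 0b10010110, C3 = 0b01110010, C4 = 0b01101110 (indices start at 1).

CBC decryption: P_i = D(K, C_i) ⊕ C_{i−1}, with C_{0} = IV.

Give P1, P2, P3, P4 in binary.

P1 = 0b11100111, P2 = 0b00001110, P3 = 0b00000001, P4 = 0b11100001

P1: D(K, 0b11100101) = 0b00011000; 0b00011000 ⊕ 0b11111111 = 0b11100111.
P2: D(K, 0b10010110) = 0b11101011; 0b11101011 ⊕ 0b11100101 = 0b00001110.
P3: D(K, 0b01110010) = 0b10010111; 0b10010111 ⊕ 0b10010110 = 0b00000001.
P4: D(K, 0b01101110) = 0b10010011; 0b10010011 ⊕ 0b01110010 = 0b11100001.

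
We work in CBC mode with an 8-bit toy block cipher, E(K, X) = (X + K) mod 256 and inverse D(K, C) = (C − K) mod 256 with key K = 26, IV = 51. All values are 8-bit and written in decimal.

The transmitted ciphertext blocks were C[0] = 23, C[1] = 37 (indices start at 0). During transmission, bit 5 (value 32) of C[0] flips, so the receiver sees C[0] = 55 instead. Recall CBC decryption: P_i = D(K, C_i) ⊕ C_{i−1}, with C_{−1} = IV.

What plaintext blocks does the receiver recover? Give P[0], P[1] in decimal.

Only C[0] changed, to 55. In CBC, a change in C_i garbles P_i and flips the same bit in P_{i+1}. Decrypting the received ciphertext:
P[0]: D(K, 55) = 29; 29 ⊕ 51 = 46.
P[1]: D(K, 37) = 11; 11 ⊕ 55 = 60.
Blocks that differ from the original plaintext: P[0], P[1].

P[0] = 46, P[1] = 60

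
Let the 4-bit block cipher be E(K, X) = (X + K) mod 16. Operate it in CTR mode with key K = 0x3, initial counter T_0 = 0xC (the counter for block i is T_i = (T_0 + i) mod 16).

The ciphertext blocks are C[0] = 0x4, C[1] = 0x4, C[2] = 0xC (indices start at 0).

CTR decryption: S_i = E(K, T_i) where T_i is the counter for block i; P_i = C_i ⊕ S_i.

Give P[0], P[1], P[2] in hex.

P[0] = 0xB, P[1] = 0x4, P[2] = 0xD

P[0]: T = 0xC, S = E(K, T) = 0xF; 0x4 ⊕ 0xF = 0xB.
P[1]: T = 0xD, S = E(K, T) = 0x0; 0x4 ⊕ 0x0 = 0x4.
P[2]: T = 0xE, S = E(K, T) = 0x1; 0xC ⊕ 0x1 = 0xD.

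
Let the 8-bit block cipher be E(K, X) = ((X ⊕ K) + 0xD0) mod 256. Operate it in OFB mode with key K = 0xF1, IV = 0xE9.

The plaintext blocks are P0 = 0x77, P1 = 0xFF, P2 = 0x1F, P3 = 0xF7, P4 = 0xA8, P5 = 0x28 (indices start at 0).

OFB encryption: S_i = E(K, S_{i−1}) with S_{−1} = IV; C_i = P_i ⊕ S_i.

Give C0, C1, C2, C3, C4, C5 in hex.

C0 = 0x9F, C1 = 0x16, C2 = 0xF7, C3 = 0x1E, C4 = 0x40, C5 = 0xC1

C0: S = E(K, 0xE9) = 0xE8; 0x77 ⊕ 0xE8 = 0x9F.
C1: S = E(K, 0xE8) = 0xE9; 0xFF ⊕ 0xE9 = 0x16.
C2: S = E(K, 0xE9) = 0xE8; 0x1F ⊕ 0xE8 = 0xF7.
C3: S = E(K, 0xE8) = 0xE9; 0xF7 ⊕ 0xE9 = 0x1E.
C4: S = E(K, 0xE9) = 0xE8; 0xA8 ⊕ 0xE8 = 0x40.
C5: S = E(K, 0xE8) = 0xE9; 0x28 ⊕ 0xE9 = 0xC1.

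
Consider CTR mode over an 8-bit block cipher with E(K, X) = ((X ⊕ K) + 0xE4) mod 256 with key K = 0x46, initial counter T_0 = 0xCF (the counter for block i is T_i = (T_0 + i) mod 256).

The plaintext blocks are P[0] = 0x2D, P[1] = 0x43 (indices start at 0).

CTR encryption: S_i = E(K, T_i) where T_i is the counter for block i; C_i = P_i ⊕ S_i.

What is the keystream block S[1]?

C[0]: T = 0xCF, S = E(K, T) = 0x6D; 0x2D ⊕ 0x6D = 0x40.
C[1]: T = 0xD0, S = E(K, T) = 0x7A; 0x43 ⊕ 0x7A = 0x39.
So S[1] = 0x7A.

0x7A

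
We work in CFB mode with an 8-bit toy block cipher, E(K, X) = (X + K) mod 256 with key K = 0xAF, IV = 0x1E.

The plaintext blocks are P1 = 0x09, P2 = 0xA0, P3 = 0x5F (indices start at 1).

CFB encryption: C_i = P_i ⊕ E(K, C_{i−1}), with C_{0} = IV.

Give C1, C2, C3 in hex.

C1: E(K, 0x1E) = 0xCD; 0x09 ⊕ 0xCD = 0xC4.
C2: E(K, 0xC4) = 0x73; 0xA0 ⊕ 0x73 = 0xD3.
C3: E(K, 0xD3) = 0x82; 0x5F ⊕ 0x82 = 0xDD.

C1 = 0xC4, C2 = 0xD3, C3 = 0xDD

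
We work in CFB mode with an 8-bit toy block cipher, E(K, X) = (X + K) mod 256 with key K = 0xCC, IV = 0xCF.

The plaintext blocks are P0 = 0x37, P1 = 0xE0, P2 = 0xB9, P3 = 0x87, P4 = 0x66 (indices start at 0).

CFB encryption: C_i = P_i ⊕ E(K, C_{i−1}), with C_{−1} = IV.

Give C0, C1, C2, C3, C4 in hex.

C0: E(K, 0xCF) = 0x9B; 0x37 ⊕ 0x9B = 0xAC.
C1: E(K, 0xAC) = 0x78; 0xE0 ⊕ 0x78 = 0x98.
C2: E(K, 0x98) = 0x64; 0xB9 ⊕ 0x64 = 0xDD.
C3: E(K, 0xDD) = 0xA9; 0x87 ⊕ 0xA9 = 0x2E.
C4: E(K, 0x2E) = 0xFA; 0x66 ⊕ 0xFA = 0x9C.

C0 = 0xAC, C1 = 0x98, C2 = 0xDD, C3 = 0x2E, C4 = 0x9C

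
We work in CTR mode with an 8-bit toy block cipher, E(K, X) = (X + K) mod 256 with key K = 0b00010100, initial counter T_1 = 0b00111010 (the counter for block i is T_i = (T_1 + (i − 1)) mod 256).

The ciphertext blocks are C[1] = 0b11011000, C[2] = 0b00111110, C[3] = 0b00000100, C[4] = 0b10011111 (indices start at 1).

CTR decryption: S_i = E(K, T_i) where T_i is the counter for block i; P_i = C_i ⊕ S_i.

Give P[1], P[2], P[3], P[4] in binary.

P[1] = 0b10010110, P[2] = 0b01110001, P[3] = 0b01010100, P[4] = 0b11001110

P[1]: T = 0b00111010, S = E(K, T) = 0b01001110; 0b11011000 ⊕ 0b01001110 = 0b10010110.
P[2]: T = 0b00111011, S = E(K, T) = 0b01001111; 0b00111110 ⊕ 0b01001111 = 0b01110001.
P[3]: T = 0b00111100, S = E(K, T) = 0b01010000; 0b00000100 ⊕ 0b01010000 = 0b01010100.
P[4]: T = 0b00111101, S = E(K, T) = 0b01010001; 0b10011111 ⊕ 0b01010001 = 0b11001110.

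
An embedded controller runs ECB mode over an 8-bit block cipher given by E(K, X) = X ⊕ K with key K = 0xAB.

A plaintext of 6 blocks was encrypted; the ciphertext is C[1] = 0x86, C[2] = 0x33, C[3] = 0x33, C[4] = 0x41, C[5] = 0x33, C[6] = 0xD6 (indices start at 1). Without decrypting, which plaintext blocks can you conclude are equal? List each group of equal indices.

ECB encrypts each block independently with the same key, so equal ciphertext blocks imply equal plaintext blocks.
C[2] = C[3] = C[5] = 0x33, so P[2] = P[3] = P[5].

P[2] = P[3] = P[5]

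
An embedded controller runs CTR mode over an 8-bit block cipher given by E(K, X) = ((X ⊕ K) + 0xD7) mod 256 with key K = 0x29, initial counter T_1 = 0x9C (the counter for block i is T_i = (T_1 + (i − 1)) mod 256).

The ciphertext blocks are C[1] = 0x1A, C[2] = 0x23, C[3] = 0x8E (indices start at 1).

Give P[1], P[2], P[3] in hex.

CTR decryption: S_i = E(K, T_i) where T_i is the counter for block i; P_i = C_i ⊕ S_i.
P[1]: T = 0x9C, S = E(K, T) = 0x8C; 0x1A ⊕ 0x8C = 0x96.
P[2]: T = 0x9D, S = E(K, T) = 0x8B; 0x23 ⊕ 0x8B = 0xA8.
P[3]: T = 0x9E, S = E(K, T) = 0x8E; 0x8E ⊕ 0x8E = 0x00.

P[1] = 0x96, P[2] = 0xA8, P[3] = 0x00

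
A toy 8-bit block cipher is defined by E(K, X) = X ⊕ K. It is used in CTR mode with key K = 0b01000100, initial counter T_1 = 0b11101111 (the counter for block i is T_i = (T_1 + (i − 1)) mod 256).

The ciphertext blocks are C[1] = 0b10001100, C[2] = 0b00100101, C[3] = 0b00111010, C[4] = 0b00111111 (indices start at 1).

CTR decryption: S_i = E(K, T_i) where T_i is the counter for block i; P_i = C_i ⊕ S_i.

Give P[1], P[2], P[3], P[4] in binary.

P[1]: T = 0b11101111, S = E(K, T) = 0b10101011; 0b10001100 ⊕ 0b10101011 = 0b00100111.
P[2]: T = 0b11110000, S = E(K, T) = 0b10110100; 0b00100101 ⊕ 0b10110100 = 0b10010001.
P[3]: T = 0b11110001, S = E(K, T) = 0b10110101; 0b00111010 ⊕ 0b10110101 = 0b10001111.
P[4]: T = 0b11110010, S = E(K, T) = 0b10110110; 0b00111111 ⊕ 0b10110110 = 0b10001001.

P[1] = 0b00100111, P[2] = 0b10010001, P[3] = 0b10001111, P[4] = 0b10001001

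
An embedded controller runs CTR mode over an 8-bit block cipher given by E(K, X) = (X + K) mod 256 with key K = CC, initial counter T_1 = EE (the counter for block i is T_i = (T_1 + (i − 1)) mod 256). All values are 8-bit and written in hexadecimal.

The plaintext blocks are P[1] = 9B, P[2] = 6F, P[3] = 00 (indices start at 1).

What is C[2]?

C[2] = D4

CTR encryption: S_i = E(K, T_i) where T_i is the counter for block i; C_i = P_i ⊕ S_i.
C[1]: T = EE, S = E(K, T) = BA; 9B ⊕ BA = 21.
C[2]: T = EF, S = E(K, T) = BB; 6F ⊕ BB = D4.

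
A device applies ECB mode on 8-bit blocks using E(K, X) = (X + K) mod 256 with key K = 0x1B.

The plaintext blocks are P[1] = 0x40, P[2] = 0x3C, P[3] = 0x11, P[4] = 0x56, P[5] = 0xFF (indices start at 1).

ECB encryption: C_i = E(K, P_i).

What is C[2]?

C[2] = 0x57

C[2]: E(K, 0x3C) = 0x57.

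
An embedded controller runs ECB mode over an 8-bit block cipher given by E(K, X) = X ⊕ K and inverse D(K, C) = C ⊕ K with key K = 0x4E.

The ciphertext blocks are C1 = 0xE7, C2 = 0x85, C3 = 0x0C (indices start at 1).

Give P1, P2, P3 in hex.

ECB decryption: P_i = D(K, C_i).
P1: D(K, 0xE7) = 0xA9.
P2: D(K, 0x85) = 0xCB.
P3: D(K, 0x0C) = 0x42.

P1 = 0xA9, P2 = 0xCB, P3 = 0x42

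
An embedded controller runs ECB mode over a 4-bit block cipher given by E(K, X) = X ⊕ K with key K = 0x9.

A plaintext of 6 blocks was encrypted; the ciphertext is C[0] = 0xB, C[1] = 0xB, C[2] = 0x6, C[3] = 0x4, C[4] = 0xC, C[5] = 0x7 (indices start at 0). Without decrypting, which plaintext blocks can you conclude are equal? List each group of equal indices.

P[0] = P[1]

ECB encrypts each block independently with the same key, so equal ciphertext blocks imply equal plaintext blocks.
C[0] = C[1] = 0xB, so P[0] = P[1].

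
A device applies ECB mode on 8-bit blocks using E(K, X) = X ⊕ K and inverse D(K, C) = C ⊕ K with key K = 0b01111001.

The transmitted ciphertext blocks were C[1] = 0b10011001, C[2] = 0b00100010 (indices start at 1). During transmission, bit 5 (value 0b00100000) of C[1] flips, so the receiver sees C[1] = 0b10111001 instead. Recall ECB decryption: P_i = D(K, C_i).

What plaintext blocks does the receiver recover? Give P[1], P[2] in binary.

P[1] = 0b11000000, P[2] = 0b01011011

Only C[1] changed, to 0b10111001. In ECB, a change in C_i affects only P_i. Decrypting the received ciphertext:
P[1]: D(K, 0b10111001) = 0b11000000.
P[2]: D(K, 0b00100010) = 0b01011011.
Blocks that differ from the original plaintext: P[1].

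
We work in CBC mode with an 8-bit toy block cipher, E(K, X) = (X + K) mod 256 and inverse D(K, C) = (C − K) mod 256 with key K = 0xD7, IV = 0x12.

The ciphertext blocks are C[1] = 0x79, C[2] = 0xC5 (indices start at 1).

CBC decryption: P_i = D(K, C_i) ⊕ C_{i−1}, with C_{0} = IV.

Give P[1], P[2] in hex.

P[1]: D(K, 0x79) = 0xA2; 0xA2 ⊕ 0x12 = 0xB0.
P[2]: D(K, 0xC5) = 0xEE; 0xEE ⊕ 0x79 = 0x97.

P[1] = 0xB0, P[2] = 0x97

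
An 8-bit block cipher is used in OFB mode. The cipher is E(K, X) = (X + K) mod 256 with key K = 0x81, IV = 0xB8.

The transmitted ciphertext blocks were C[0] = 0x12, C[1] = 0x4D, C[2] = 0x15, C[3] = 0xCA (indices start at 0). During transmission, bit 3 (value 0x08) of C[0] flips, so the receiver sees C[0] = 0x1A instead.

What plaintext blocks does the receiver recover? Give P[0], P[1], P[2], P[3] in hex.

OFB decryption: S_i = E(K, S_{i−1}) with S_{−1} = IV; P_i = C_i ⊕ S_i.
Only C[0] changed, to 0x1A. In OFB, a change in C_i flips the same bit in P_i only; the keystream is unaffected. Decrypting the received ciphertext:
P[0]: S = E(K, 0xB8) = 0x39; 0x1A ⊕ 0x39 = 0x23.
P[1]: S = E(K, 0x39) = 0xBA; 0x4D ⊕ 0xBA = 0xF7.
P[2]: S = E(K, 0xBA) = 0x3B; 0x15 ⊕ 0x3B = 0x2E.
P[3]: S = E(K, 0x3B) = 0xBC; 0xCA ⊕ 0xBC = 0x76.
Blocks that differ from the original plaintext: P[0].

P[0] = 0x23, P[1] = 0xF7, P[2] = 0x2E, P[3] = 0x76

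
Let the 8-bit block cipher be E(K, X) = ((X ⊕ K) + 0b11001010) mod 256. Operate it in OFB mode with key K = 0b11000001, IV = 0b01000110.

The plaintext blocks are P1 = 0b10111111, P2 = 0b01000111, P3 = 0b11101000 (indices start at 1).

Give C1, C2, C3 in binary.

C1 = 0b11101110, C2 = 0b00011101, C3 = 0b10001101

OFB encryption: S_i = E(K, S_{i−1}) with S_{0} = IV; C_i = P_i ⊕ S_i.
C1: S = E(K, 0b01000110) = 0b01010001; 0b10111111 ⊕ 0b01010001 = 0b11101110.
C2: S = E(K, 0b01010001) = 0b01011010; 0b01000111 ⊕ 0b01011010 = 0b00011101.
C3: S = E(K, 0b01011010) = 0b01100101; 0b11101000 ⊕ 0b01100101 = 0b10001101.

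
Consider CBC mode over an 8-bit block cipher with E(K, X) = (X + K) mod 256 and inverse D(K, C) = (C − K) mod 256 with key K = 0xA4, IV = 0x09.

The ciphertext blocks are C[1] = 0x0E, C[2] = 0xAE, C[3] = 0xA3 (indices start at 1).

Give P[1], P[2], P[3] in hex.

CBC decryption: P_i = D(K, C_i) ⊕ C_{i−1}, with C_{0} = IV.
P[1]: D(K, 0x0E) = 0x6A; 0x6A ⊕ 0x09 = 0x63.
P[2]: D(K, 0xAE) = 0x0A; 0x0A ⊕ 0x0E = 0x04.
P[3]: D(K, 0xA3) = 0xFF; 0xFF ⊕ 0xAE = 0x51.

P[1] = 0x63, P[2] = 0x04, P[3] = 0x51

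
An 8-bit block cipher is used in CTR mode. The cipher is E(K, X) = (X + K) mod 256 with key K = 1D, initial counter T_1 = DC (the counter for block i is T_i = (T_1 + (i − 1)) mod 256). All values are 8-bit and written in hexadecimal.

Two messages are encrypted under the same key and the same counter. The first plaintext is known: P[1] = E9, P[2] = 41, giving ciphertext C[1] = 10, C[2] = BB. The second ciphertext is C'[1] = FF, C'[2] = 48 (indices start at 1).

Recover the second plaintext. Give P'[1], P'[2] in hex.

P'[1] = 06, P'[2] = B2

In CTR with a reused counter, both messages share the same keystream S_i, so C_i ⊕ C'_i = P_i ⊕ P'_i and thus P'_i = P_i ⊕ C_i ⊕ C'_i.
P'[1]: E9 ⊕ 10 ⊕ FF = 06.
P'[2]: 41 ⊕ BB ⊕ 48 = B2.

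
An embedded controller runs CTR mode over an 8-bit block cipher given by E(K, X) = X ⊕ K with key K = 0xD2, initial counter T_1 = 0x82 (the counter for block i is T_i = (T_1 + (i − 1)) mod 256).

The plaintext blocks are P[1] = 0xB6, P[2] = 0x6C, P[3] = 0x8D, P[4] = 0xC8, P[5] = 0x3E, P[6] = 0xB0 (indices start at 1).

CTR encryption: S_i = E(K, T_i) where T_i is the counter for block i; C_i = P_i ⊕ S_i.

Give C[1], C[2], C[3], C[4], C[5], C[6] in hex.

C[1]: T = 0x82, S = E(K, T) = 0x50; 0xB6 ⊕ 0x50 = 0xE6.
C[2]: T = 0x83, S = E(K, T) = 0x51; 0x6C ⊕ 0x51 = 0x3D.
C[3]: T = 0x84, S = E(K, T) = 0x56; 0x8D ⊕ 0x56 = 0xDB.
C[4]: T = 0x85, S = E(K, T) = 0x57; 0xC8 ⊕ 0x57 = 0x9F.
C[5]: T = 0x86, S = E(K, T) = 0x54; 0x3E ⊕ 0x54 = 0x6A.
C[6]: T = 0x87, S = E(K, T) = 0x55; 0xB0 ⊕ 0x55 = 0xE5.

C[1] = 0xE6, C[2] = 0x3D, C[3] = 0xDB, C[4] = 0x9F, C[5] = 0x6A, C[6] = 0xE5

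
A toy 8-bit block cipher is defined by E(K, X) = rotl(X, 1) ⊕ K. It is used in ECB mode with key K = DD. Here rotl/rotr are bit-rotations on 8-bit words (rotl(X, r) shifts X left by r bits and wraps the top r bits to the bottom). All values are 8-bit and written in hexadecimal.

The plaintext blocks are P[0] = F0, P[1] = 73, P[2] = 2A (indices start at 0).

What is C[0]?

ECB encryption: C_i = E(K, P_i).
C[0]: E(K, F0) = 3C.

C[0] = 3C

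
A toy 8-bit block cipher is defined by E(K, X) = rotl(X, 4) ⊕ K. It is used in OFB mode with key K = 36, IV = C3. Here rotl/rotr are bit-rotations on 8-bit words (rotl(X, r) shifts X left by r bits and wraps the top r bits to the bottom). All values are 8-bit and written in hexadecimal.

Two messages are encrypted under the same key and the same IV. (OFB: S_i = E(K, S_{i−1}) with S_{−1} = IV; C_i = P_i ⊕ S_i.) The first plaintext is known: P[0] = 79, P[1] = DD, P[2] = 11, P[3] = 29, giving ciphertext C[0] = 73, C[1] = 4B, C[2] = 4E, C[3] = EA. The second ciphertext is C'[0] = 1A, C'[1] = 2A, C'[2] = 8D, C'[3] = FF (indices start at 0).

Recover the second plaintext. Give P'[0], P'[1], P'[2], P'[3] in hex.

P'[0] = 10, P'[1] = BC, P'[2] = D2, P'[3] = 3C

In OFB with a reused IV, both messages share the same keystream S_i, so C_i ⊕ C'_i = P_i ⊕ P'_i and thus P'_i = P_i ⊕ C_i ⊕ C'_i.
P'[0]: 79 ⊕ 73 ⊕ 1A = 10.
P'[1]: DD ⊕ 4B ⊕ 2A = BC.
P'[2]: 11 ⊕ 4E ⊕ 8D = D2.
P'[3]: 29 ⊕ EA ⊕ FF = 3C.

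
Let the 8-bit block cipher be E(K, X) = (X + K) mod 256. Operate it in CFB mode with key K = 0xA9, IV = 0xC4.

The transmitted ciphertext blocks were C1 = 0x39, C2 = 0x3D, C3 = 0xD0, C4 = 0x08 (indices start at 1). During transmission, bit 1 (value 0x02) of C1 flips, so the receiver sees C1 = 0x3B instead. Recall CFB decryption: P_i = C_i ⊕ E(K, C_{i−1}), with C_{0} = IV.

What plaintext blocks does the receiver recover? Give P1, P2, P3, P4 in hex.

P1 = 0x56, P2 = 0xD9, P3 = 0x36, P4 = 0x71

Only C1 changed, to 0x3B. In CFB, a change in C_i flips the same bit in P_i and garbles P_{i+1}. Decrypting the received ciphertext:
P1: E(K, 0xC4) = 0x6D; 0x3B ⊕ 0x6D = 0x56.
P2: E(K, 0x3B) = 0xE4; 0x3D ⊕ 0xE4 = 0xD9.
P3: E(K, 0x3D) = 0xE6; 0xD0 ⊕ 0xE6 = 0x36.
P4: E(K, 0xD0) = 0x79; 0x08 ⊕ 0x79 = 0x71.
Blocks that differ from the original plaintext: P1, P2.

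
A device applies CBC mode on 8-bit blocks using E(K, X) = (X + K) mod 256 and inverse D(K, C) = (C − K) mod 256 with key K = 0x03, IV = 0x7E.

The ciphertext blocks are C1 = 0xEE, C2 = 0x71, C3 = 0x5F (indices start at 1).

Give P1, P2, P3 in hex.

P1 = 0x95, P2 = 0x80, P3 = 0x2D

CBC decryption: P_i = D(K, C_i) ⊕ C_{i−1}, with C_{0} = IV.
P1: D(K, 0xEE) = 0xEB; 0xEB ⊕ 0x7E = 0x95.
P2: D(K, 0x71) = 0x6E; 0x6E ⊕ 0xEE = 0x80.
P3: D(K, 0x5F) = 0x5C; 0x5C ⊕ 0x71 = 0x2D.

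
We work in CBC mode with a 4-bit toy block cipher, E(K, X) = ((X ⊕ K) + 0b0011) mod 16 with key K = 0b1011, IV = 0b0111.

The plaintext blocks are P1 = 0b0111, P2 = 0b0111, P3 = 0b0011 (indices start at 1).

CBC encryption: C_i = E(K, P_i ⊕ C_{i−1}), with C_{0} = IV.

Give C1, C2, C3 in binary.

C1 = 0b1110, C2 = 0b0101, C3 = 0b0000

C1: P1 ⊕ 0b0111 = 0b0000; E(K, 0b0000) = 0b1110.
C2: P2 ⊕ 0b1110 = 0b1001; E(K, 0b1001) = 0b0101.
C3: P3 ⊕ 0b0101 = 0b0110; E(K, 0b0110) = 0b0000.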